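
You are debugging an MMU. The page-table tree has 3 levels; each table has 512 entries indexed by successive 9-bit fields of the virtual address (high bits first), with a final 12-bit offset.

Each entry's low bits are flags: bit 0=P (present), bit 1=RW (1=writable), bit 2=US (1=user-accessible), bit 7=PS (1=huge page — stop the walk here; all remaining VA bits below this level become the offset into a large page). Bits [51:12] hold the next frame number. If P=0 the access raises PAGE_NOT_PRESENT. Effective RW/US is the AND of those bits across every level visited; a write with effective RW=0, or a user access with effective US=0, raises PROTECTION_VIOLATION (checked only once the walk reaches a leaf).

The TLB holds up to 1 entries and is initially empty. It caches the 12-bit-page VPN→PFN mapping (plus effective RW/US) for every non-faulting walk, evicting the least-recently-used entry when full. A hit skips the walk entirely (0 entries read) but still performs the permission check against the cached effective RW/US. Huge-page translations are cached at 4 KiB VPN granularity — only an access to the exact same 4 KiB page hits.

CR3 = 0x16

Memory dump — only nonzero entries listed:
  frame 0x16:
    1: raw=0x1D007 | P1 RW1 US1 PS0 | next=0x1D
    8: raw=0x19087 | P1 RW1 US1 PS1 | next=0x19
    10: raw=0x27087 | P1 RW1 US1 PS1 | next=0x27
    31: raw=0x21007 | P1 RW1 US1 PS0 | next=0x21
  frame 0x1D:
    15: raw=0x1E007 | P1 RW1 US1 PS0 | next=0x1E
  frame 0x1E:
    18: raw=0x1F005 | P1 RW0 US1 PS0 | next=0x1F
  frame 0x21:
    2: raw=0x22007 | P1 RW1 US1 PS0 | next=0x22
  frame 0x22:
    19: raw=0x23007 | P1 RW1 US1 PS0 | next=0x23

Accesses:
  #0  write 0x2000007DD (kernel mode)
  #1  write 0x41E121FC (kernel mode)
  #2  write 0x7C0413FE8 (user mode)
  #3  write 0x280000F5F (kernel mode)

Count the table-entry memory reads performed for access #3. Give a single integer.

Trace:
#0 VA=0x2000007DD (w,kernel):
  L0 @0x16[8] → 0x19087  P=1,RW=1,US=1,PS=1
  ✓ 0x197DD (huge @L0)  — 1 lookups
#1 VA=0x41E121FC (w,kernel):
  L0 @0x16[1] → 0x1D007  P=1,RW=1,US=1,PS=0
  L1 @0x1D[15] → 0x1E007  P=1,RW=1,US=1,PS=0
  L2 @0x1E[18] → 0x1F005  P=1,RW=0,US=1,PS=0
  ⇒ fault: PROTECTION_VIOLATION  — 3 lookups
#2 VA=0x7C0413FE8 (w,user):
  L0 @0x16[31] → 0x21007  P=1,RW=1,US=1,PS=0
  L1 @0x21[2] → 0x22007  P=1,RW=1,US=1,PS=0
  L2 @0x22[19] → 0x23007  P=1,RW=1,US=1,PS=0
  ✓ 0x23FE8  — 3 lookups
#3 VA=0x280000F5F (w,kernel):
  L0 @0x16[10] → 0x27087  P=1,RW=1,US=1,PS=1
  ✓ 0x27F5F (huge @L0)  — 1 lookups

Entries read for #3: 1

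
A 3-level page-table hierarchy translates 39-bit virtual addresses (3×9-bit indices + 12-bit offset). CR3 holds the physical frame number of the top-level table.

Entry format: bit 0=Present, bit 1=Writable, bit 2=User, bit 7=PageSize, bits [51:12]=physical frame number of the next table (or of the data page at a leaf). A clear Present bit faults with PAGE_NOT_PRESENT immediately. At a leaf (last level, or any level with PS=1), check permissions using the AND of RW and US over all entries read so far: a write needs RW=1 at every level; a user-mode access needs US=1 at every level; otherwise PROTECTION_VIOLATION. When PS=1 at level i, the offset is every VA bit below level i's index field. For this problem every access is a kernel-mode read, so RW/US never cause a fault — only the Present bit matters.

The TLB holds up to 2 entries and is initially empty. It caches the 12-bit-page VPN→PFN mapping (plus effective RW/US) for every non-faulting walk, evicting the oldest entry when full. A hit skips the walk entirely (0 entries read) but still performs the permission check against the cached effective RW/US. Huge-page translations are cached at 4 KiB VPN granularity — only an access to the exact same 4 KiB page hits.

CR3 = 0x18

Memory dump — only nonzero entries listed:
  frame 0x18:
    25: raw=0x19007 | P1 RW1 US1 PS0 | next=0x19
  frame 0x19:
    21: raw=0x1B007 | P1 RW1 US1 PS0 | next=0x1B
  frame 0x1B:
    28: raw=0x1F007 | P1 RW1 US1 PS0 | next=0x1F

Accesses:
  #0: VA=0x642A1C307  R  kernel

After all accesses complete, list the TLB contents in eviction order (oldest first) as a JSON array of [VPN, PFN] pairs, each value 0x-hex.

Trace:
#0 VA=0x642A1C307 (r,kernel):
  [0] read 0x18 idx=25: raw=0x19007 flags P=1 W=1 U=1 S=0
  [1] read 0x19 idx=21: raw=0x1B007 flags P=1 W=1 U=1 S=0
  [2] read 0x1B idx=28: raw=0x1F007 flags P=1 W=1 U=1 S=0
  ⇒ phys 0x1F307  [3 reads]

TLB: [["0x642A1C", "0x1F"]]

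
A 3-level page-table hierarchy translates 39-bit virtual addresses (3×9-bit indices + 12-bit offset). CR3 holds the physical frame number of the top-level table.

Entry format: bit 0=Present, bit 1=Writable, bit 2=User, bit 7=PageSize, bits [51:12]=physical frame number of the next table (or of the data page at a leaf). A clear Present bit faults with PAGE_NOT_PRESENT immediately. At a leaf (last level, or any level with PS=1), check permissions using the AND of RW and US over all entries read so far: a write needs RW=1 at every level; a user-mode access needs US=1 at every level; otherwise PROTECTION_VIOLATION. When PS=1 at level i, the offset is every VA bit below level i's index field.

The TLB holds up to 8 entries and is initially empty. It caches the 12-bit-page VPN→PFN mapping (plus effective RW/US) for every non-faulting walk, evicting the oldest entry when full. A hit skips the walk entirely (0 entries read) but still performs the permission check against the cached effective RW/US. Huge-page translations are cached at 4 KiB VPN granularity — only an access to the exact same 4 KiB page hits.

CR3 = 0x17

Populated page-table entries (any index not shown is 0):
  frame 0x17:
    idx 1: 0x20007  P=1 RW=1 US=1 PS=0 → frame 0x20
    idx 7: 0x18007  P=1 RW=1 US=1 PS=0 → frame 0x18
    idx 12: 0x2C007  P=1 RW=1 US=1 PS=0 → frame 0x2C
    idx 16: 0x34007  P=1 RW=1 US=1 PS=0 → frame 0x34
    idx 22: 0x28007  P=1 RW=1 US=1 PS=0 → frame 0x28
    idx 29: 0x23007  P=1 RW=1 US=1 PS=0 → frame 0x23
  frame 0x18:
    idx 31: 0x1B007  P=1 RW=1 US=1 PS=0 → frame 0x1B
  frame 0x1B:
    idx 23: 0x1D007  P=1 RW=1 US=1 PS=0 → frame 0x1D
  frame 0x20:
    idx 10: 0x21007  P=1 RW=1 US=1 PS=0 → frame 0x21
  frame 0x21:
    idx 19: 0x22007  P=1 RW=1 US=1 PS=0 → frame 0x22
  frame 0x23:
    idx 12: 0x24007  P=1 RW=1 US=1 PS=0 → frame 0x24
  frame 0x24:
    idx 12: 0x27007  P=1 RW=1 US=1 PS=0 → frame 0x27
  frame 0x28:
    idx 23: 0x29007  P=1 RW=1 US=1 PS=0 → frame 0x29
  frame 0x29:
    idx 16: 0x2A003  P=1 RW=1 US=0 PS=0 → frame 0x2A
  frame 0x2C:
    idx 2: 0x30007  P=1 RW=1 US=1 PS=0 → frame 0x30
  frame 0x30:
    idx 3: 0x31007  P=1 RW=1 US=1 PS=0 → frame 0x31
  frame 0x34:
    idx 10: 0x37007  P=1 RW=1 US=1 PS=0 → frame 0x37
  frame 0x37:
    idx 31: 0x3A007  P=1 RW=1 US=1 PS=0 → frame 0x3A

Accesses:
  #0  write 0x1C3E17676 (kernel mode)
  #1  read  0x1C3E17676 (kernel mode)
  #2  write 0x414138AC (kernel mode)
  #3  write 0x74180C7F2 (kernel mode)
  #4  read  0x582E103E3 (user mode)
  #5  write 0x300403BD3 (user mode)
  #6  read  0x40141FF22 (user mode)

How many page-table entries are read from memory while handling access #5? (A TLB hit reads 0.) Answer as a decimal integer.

Trace:
#0 VA=0x1C3E17676 (w,kernel):
  L0: frame=0x17 idx=7 entry=0x18007 [P=1 RW=1 US=1 PS=0]
  L1: frame=0x18 idx=31 entry=0x1B007 [P=1 RW=1 US=1 PS=0]
  L2: frame=0x1B idx=23 entry=0x1D007 [P=1 RW=1 US=1 PS=0]
  ⇒ phys 0x1D676  [3 reads]
#1 VA=0x1C3E17676 (r,kernel):
  TLB hit vpn=0x1C3E17 → PA=0x1D676
#2 VA=0x414138AC (w,kernel):
  L0: frame=0x17 idx=1 entry=0x20007 [P=1 RW=1 US=1 PS=0]
  L1: frame=0x20 idx=10 entry=0x21007 [P=1 RW=1 US=1 PS=0]
  L2: frame=0x21 idx=19 entry=0x22007 [P=1 RW=1 US=1 PS=0]
  ⇒ phys 0x228AC  [3 reads]
#3 VA=0x74180C7F2 (w,kernel):
  L0: frame=0x17 idx=29 entry=0x23007 [P=1 RW=1 US=1 PS=0]
  L1: frame=0x23 idx=12 entry=0x24007 [P=1 RW=1 US=1 PS=0]
  L2: frame=0x24 idx=12 entry=0x27007 [P=1 RW=1 US=1 PS=0]
  ⇒ phys 0x277F2  [3 reads]
#4 VA=0x582E103E3 (r,user):
  L0: frame=0x17 idx=22 entry=0x28007 [P=1 RW=1 US=1 PS=0]
  L1: frame=0x28 idx=23 entry=0x29007 [P=1 RW=1 US=1 PS=0]
  L2: frame=0x29 idx=16 entry=0x2A003 [P=1 RW=1 US=0 PS=0]
  ⇒ fault: PROTECTION_VIOLATION  — 3 lookups
#5 VA=0x300403BD3 (w,user):
  L0: frame=0x17 idx=12 entry=0x2C007 [P=1 RW=1 US=1 PS=0]
  L1: frame=0x2C idx=2 entry=0x30007 [P=1 RW=1 US=1 PS=0]
  L2: frame=0x30 idx=3 entry=0x31007 [P=1 RW=1 US=1 PS=0]
  ⇒ phys 0x31BD3  [3 reads]
#6 VA=0x40141FF22 (r,user):
  L0: frame=0x17 idx=16 entry=0x34007 [P=1 RW=1 US=1 PS=0]
  L1: frame=0x34 idx=10 entry=0x37007 [P=1 RW=1 US=1 PS=0]
  L2: frame=0x37 idx=31 entry=0x3A007 [P=1 RW=1 US=1 PS=0]
  ⇒ phys 0x3AF22  [3 reads]

Entries read for #5: 3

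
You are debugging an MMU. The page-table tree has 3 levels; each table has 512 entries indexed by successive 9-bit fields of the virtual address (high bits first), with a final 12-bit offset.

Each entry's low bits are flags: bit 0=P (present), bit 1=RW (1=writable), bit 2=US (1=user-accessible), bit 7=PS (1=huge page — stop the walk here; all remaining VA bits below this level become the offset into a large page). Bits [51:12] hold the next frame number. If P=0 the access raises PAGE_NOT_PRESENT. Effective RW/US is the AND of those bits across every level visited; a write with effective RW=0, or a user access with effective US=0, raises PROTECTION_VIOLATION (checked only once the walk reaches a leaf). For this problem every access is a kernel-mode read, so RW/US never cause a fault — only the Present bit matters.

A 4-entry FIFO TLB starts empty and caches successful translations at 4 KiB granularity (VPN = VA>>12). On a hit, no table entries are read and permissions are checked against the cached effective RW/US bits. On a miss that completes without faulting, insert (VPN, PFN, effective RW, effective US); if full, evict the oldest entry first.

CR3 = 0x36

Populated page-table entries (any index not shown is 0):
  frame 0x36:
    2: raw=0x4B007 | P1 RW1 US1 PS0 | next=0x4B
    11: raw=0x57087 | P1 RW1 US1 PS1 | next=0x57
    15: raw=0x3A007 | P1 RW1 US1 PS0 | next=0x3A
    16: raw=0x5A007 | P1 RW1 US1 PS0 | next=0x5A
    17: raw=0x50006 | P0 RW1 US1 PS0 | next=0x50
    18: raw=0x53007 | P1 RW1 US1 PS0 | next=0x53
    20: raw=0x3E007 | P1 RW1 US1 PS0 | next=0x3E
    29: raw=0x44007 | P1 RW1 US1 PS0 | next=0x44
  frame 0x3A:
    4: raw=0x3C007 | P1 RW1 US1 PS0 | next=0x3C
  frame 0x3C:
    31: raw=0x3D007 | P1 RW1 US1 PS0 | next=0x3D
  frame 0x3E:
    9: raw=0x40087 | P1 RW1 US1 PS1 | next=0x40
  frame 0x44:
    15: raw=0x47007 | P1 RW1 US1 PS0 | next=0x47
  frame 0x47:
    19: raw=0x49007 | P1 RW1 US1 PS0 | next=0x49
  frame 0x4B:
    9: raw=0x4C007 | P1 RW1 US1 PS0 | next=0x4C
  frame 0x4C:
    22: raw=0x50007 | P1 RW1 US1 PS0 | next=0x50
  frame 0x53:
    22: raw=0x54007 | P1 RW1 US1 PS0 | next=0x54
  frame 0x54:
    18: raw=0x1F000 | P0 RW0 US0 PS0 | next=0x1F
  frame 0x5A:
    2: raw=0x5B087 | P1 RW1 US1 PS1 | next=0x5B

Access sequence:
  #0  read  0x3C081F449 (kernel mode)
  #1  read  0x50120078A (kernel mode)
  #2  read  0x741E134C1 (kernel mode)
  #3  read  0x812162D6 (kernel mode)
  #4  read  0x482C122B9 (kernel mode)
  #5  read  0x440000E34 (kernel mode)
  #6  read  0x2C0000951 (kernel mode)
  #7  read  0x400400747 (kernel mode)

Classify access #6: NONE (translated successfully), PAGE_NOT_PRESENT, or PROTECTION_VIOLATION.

Per-access translation:
#0 VA=0x3C081F449 (r,kernel):
  L0: frame=0x36 idx=15 entry=0x3A007 [P=1 RW=1 US=1 PS=0]
  L1: frame=0x3A idx=4 entry=0x3C007 [P=1 RW=1 US=1 PS=0]
  L2: frame=0x3C idx=31 entry=0x3D007 [P=1 RW=1 US=1 PS=0]
  → PA=0x3D449  (3 entries read)
#1 VA=0x50120078A (r,kernel):
  L0: frame=0x36 idx=20 entry=0x3E007 [P=1 RW=1 US=1 PS=0]
  L1: frame=0x3E idx=9 entry=0x40087 [P=1 RW=1 US=1 PS=1]
  → PA=0x4078A (huge @L1)  (2 entries read)
#2 VA=0x741E134C1 (r,kernel):
  L0: frame=0x36 idx=29 entry=0x44007 [P=1 RW=1 US=1 PS=0]
  L1: frame=0x44 idx=15 entry=0x47007 [P=1 RW=1 US=1 PS=0]
  L2: frame=0x47 idx=19 entry=0x49007 [P=1 RW=1 US=1 PS=0]
  → PA=0x494C1  (3 entries read)
#3 VA=0x812162D6 (r,kernel):
  L0: frame=0x36 idx=2 entry=0x4B007 [P=1 RW=1 US=1 PS=0]
  L1: frame=0x4B idx=9 entry=0x4C007 [P=1 RW=1 US=1 PS=0]
  L2: frame=0x4C idx=22 entry=0x50007 [P=1 RW=1 US=1 PS=0]
  → PA=0x502D6  (3 entries read)
#4 VA=0x482C122B9 (r,kernel):
  L0: frame=0x36 idx=18 entry=0x53007 [P=1 RW=1 US=1 PS=0]
  L1: frame=0x53 idx=22 entry=0x54007 [P=1 RW=1 US=1 PS=0]
  L2: frame=0x54 idx=18 entry=0x1F000 [P=0 RW=0 US=0 PS=0]
  ⇒ fault: PAGE_NOT_PRESENT  — 3 lookups
#5 VA=0x440000E34 (r,kernel):
  L0: frame=0x36 idx=17 entry=0x50006 [P=0 RW=1 US=1 PS=0]
  ⇒ fault: PAGE_NOT_PRESENT  — 1 lookups
#6 VA=0x2C0000951 (r,kernel):
  L0: frame=0x36 idx=11 entry=0x57087 [P=1 RW=1 US=1 PS=1]
  → PA=0x57951 (huge @L0)  (1 entries read)
#7 VA=0x400400747 (r,kernel):
  L0: frame=0x36 idx=16 entry=0x5A007 [P=1 RW=1 US=1 PS=0]
  L1: frame=0x5A idx=2 entry=0x5B087 [P=1 RW=1 US=1 PS=1]
  → PA=0x5B747 (huge @L1)  (2 entries read)

Access #6 fault: NONE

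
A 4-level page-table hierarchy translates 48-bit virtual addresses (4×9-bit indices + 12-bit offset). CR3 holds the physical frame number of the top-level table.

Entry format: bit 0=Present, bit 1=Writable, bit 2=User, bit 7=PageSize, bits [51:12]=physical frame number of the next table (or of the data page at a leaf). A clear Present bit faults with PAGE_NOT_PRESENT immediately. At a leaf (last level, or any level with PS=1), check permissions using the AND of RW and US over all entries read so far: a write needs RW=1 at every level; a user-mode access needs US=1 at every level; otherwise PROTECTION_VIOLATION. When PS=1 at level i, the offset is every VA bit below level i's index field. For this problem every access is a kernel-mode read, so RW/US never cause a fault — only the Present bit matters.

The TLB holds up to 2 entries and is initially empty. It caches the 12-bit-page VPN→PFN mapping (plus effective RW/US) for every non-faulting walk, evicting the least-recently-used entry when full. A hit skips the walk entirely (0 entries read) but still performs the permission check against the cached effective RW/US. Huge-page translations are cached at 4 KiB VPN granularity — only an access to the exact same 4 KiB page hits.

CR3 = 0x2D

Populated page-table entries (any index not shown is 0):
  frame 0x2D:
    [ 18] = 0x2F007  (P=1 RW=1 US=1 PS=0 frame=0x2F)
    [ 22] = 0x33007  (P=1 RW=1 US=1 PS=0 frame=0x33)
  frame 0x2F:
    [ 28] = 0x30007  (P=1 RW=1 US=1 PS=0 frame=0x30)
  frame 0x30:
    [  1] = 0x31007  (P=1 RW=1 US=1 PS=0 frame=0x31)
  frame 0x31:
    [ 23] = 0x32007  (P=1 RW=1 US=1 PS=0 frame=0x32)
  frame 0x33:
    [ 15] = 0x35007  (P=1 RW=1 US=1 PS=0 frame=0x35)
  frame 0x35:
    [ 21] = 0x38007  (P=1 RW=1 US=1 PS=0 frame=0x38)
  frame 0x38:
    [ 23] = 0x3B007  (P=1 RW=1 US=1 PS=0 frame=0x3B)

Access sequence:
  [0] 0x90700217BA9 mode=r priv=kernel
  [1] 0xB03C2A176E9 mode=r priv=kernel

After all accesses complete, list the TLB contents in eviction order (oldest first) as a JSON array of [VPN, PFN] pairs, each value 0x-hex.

Per-access translation:
#0 VA=0x90700217BA9 (r,kernel):
  L0 @0x2D[18] → 0x2F007  P=1,RW=1,US=1,PS=0
  L1 @0x2F[28] → 0x30007  P=1,RW=1,US=1,PS=0
  L2 @0x30[1] → 0x31007  P=1,RW=1,US=1,PS=0
  L3 @0x31[23] → 0x32007  P=1,RW=1,US=1,PS=0
  → PA=0x32BA9  (4 entries read)
#1 VA=0xB03C2A176E9 (r,kernel):
  L0 @0x2D[22] → 0x33007  P=1,RW=1,US=1,PS=0
  L1 @0x33[15] → 0x35007  P=1,RW=1,US=1,PS=0
  L2 @0x35[21] → 0x38007  P=1,RW=1,US=1,PS=0
  L3 @0x38[23] → 0x3B007  P=1,RW=1,US=1,PS=0
  → PA=0x3B6E9  (4 entries read)

TLB: [["0x90700217", "0x32"], ["0xB03C2A17", "0x3B"]]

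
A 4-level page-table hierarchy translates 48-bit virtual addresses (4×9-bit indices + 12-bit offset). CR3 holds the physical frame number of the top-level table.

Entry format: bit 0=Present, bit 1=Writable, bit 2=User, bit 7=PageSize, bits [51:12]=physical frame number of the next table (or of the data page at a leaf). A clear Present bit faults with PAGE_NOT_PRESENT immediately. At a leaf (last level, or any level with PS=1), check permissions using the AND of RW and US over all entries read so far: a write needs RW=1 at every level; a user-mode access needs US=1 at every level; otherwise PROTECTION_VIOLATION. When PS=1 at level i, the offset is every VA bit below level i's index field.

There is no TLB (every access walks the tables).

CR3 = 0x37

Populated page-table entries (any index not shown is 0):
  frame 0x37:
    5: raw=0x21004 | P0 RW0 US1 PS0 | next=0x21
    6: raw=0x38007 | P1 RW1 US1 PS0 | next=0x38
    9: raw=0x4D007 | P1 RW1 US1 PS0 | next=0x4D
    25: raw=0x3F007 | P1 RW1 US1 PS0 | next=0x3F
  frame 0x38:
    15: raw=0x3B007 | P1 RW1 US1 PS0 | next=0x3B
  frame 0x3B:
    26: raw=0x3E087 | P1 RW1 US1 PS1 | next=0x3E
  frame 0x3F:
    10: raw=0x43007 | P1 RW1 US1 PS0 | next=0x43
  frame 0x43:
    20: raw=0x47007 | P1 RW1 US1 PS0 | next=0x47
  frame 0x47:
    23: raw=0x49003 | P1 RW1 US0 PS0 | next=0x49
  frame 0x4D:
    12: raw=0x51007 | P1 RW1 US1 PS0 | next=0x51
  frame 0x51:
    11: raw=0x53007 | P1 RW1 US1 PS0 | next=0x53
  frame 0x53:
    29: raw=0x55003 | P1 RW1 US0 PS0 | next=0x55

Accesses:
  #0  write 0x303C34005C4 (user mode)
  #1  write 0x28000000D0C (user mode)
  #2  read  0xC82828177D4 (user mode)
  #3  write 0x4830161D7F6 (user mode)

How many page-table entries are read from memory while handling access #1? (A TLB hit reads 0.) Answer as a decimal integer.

Trace:
#0 VA=0x303C34005C4 (w,user):
  lvl0: tbl 0x37, slot 6 ⇒ 0x38007 (P1/RW1/US1/PS0)
  lvl1: tbl 0x38, slot 15 ⇒ 0x3B007 (P1/RW1/US1/PS0)
  lvl2: tbl 0x3B, slot 26 ⇒ 0x3E087 (P1/RW1/US1/PS1)
  ⇒ phys 0x3E5C4 (huge @L2)  [3 reads]
#1 VA=0x28000000D0C (w,user):
  lvl0: tbl 0x37, slot 5 ⇒ 0x21004 (P0/RW0/US1/PS0)
  ✗ PAGE_NOT_PRESENT  [1 reads]
#2 VA=0xC82828177D4 (r,user):
  lvl0: tbl 0x37, slot 25 ⇒ 0x3F007 (P1/RW1/US1/PS0)
  lvl1: tbl 0x3F, slot 10 ⇒ 0x43007 (P1/RW1/US1/PS0)
  lvl2: tbl 0x43, slot 20 ⇒ 0x47007 (P1/RW1/US1/PS0)
  lvl3: tbl 0x47, slot 23 ⇒ 0x49003 (P1/RW1/US0/PS0)
  ✗ PROTECTION_VIOLATION  [4 reads]
#3 VA=0x4830161D7F6 (w,user):
  lvl0: tbl 0x37, slot 9 ⇒ 0x4D007 (P1/RW1/US1/PS0)
  lvl1: tbl 0x4D, slot 12 ⇒ 0x51007 (P1/RW1/US1/PS0)
  lvl2: tbl 0x51, slot 11 ⇒ 0x53007 (P1/RW1/US1/PS0)
  lvl3: tbl 0x53, slot 29 ⇒ 0x55003 (P1/RW1/US0/PS0)
  ✗ PROTECTION_VIOLATION  [4 reads]

Entries read for #1: 1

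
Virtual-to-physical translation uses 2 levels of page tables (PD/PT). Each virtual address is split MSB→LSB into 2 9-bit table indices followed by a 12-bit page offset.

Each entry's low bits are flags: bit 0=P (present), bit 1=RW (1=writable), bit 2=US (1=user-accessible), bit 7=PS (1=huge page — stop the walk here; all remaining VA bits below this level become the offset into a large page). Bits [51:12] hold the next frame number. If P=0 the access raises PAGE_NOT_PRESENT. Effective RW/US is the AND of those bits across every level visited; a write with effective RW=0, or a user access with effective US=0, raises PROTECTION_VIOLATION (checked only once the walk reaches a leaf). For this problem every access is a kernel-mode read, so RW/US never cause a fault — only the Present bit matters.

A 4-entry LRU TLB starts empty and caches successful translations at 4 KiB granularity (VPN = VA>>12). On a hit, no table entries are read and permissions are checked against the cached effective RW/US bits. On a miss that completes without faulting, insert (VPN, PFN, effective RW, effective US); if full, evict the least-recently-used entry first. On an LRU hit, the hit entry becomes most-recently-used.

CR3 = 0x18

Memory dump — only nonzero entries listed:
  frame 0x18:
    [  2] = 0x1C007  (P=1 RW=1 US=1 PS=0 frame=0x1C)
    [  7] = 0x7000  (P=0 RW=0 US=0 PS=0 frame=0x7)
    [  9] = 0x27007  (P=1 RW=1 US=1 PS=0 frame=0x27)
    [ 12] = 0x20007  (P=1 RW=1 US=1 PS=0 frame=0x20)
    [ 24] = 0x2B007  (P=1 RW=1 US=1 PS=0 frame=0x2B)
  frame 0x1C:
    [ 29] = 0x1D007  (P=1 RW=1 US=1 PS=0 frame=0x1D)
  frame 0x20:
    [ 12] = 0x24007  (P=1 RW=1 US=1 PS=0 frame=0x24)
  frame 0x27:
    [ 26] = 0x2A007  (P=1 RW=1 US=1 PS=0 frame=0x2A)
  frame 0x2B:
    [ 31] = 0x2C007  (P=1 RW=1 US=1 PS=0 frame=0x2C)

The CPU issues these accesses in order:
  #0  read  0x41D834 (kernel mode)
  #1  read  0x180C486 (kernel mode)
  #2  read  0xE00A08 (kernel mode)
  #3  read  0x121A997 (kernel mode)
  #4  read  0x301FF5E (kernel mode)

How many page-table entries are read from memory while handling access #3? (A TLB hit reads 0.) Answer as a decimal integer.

Trace:
#0 VA=0x41D834 (r,kernel):
  L0: frame=0x18 idx=2 entry=0x1C007 [P=1 RW=1 US=1 PS=0]
  L1: frame=0x1C idx=29 entry=0x1D007 [P=1 RW=1 US=1 PS=0]
  ✓ 0x1D834  — 2 lookups
#1 VA=0x180C486 (r,kernel):
  L0: frame=0x18 idx=12 entry=0x20007 [P=1 RW=1 US=1 PS=0]
  L1: frame=0x20 idx=12 entry=0x24007 [P=1 RW=1 US=1 PS=0]
  ✓ 0x24486  — 2 lookups
#2 VA=0xE00A08 (r,kernel):
  L0: frame=0x18 idx=7 entry=0x7000 [P=0 RW=0 US=0 PS=0]
  ⇒ fault: PAGE_NOT_PRESENT  — 1 lookups
#3 VA=0x121A997 (r,kernel):
  L0: frame=0x18 idx=9 entry=0x27007 [P=1 RW=1 US=1 PS=0]
  L1: frame=0x27 idx=26 entry=0x2A007 [P=1 RW=1 US=1 PS=0]
  ✓ 0x2A997  — 2 lookups
#4 VA=0x301FF5E (r,kernel):
  L0: frame=0x18 idx=24 entry=0x2B007 [P=1 RW=1 US=1 PS=0]
  L1: frame=0x2B idx=31 entry=0x2C007 [P=1 RW=1 US=1 PS=0]
  ✓ 0x2CF5E  — 2 lookups

Entries read for #3: 2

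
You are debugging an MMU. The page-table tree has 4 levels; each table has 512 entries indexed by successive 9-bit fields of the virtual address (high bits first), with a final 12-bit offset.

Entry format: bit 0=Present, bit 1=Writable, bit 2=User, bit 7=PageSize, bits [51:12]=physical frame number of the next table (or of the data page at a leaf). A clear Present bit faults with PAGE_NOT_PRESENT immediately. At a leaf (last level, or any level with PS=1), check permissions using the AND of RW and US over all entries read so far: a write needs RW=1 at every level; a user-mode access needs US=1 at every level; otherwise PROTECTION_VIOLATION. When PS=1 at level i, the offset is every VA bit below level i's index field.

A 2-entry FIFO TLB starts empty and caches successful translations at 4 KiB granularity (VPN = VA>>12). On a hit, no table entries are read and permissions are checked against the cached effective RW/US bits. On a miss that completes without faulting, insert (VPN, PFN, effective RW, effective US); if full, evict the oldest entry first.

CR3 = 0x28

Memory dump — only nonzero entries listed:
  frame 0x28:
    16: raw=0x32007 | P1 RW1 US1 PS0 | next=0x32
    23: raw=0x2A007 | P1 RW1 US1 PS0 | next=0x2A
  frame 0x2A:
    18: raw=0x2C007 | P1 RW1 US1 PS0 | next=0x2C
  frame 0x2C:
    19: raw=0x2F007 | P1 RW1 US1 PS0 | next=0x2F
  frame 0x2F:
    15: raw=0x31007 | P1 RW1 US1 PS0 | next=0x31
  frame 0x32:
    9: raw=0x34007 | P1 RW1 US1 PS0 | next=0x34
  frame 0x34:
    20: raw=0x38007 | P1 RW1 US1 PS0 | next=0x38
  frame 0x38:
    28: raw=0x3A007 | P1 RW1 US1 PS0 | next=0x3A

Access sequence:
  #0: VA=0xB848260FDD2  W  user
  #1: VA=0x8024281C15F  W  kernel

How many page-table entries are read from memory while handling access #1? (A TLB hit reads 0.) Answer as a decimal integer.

Walk each access:
#0 VA=0xB848260FDD2 (w,user):
  lvl0: tbl 0x28, slot 23 ⇒ 0x2A007 (P1/RW1/US1/PS0)
  lvl1: tbl 0x2A, slot 18 ⇒ 0x2C007 (P1/RW1/US1/PS0)
  lvl2: tbl 0x2C, slot 19 ⇒ 0x2F007 (P1/RW1/US1/PS0)
  lvl3: tbl 0x2F, slot 15 ⇒ 0x31007 (P1/RW1/US1/PS0)
  ⇒ phys 0x31DD2  [4 reads]
#1 VA=0x8024281C15F (w,kernel):
  lvl0: tbl 0x28, slot 16 ⇒ 0x32007 (P1/RW1/US1/PS0)
  lvl1: tbl 0x32, slot 9 ⇒ 0x34007 (P1/RW1/US1/PS0)
  lvl2: tbl 0x34, slot 20 ⇒ 0x38007 (P1/RW1/US1/PS0)
  lvl3: tbl 0x38, slot 28 ⇒ 0x3A007 (P1/RW1/US1/PS0)
  ⇒ phys 0x3A15F  [4 reads]

Entries read for #1: 4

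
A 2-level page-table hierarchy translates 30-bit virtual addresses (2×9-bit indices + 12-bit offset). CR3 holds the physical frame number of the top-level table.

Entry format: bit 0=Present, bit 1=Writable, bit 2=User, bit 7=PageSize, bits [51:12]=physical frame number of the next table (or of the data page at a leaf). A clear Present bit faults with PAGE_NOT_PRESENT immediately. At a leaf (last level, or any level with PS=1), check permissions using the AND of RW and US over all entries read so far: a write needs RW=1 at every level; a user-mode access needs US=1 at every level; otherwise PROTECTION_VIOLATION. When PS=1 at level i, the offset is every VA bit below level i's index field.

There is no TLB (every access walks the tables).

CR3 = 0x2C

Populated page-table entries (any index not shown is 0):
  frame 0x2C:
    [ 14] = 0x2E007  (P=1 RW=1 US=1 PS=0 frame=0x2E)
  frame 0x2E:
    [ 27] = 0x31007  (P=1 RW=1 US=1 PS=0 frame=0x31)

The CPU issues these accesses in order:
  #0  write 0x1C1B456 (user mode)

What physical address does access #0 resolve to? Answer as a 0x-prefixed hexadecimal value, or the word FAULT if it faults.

Trace:
#0 VA=0x1C1B456 (w,user):
  L0 @0x2C[14] → 0x2E007  P=1,RW=1,US=1,PS=0
  L1 @0x2E[27] → 0x31007  P=1,RW=1,US=1,PS=0
  → PA=0x31456  (2 entries read)

Access #0 PA: 0x31456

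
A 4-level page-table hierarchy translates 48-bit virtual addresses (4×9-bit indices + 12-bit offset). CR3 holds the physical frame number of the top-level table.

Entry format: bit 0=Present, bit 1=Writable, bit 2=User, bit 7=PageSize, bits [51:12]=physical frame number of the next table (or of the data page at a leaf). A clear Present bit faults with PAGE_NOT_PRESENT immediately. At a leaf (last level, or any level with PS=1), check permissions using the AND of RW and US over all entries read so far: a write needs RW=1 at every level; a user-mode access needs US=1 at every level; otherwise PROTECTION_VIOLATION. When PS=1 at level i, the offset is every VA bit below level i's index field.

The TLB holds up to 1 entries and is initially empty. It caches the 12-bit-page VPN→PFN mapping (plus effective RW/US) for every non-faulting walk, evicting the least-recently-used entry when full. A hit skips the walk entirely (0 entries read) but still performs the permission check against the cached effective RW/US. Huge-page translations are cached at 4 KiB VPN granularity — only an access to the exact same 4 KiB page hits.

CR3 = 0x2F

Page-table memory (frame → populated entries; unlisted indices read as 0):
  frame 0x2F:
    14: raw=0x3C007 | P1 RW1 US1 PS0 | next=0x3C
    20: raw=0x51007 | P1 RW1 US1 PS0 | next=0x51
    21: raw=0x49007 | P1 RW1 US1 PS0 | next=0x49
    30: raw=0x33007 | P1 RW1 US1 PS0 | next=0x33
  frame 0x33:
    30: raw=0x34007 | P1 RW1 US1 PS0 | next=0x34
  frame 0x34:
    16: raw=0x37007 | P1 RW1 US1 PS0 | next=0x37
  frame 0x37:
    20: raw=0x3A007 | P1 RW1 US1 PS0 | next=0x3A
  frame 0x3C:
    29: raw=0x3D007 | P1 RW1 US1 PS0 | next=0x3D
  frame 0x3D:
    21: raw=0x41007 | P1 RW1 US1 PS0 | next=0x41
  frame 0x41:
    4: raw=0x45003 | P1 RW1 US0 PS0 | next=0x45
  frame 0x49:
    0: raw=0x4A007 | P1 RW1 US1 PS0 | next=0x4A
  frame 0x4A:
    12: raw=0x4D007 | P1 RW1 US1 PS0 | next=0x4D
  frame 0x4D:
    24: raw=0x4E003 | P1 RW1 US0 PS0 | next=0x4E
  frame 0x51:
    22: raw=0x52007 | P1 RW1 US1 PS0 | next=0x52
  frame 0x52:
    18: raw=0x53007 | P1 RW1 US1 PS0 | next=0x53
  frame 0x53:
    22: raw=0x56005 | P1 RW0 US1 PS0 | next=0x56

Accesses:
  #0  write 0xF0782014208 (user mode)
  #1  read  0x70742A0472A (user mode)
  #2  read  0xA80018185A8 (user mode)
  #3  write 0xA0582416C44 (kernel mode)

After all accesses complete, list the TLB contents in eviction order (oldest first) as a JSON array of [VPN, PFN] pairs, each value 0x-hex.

Trace:
#0 VA=0xF0782014208 (w,user):
  [0] read 0x2F idx=30: raw=0x33007 flags P=1 W=1 U=1 S=0
  [1] read 0x33 idx=30: raw=0x34007 flags P=1 W=1 U=1 S=0
  [2] read 0x34 idx=16: raw=0x37007 flags P=1 W=1 U=1 S=0
  [3] read 0x37 idx=20: raw=0x3A007 flags P=1 W=1 U=1 S=0
  ⇒ phys 0x3A208  [4 reads]
#1 VA=0x70742A0472A (r,user):
  [0] read 0x2F idx=14: raw=0x3C007 flags P=1 W=1 U=1 S=0
  [1] read 0x3C idx=29: raw=0x3D007 flags P=1 W=1 U=1 S=0
  [2] read 0x3D idx=21: raw=0x41007 flags P=1 W=1 U=1 S=0
  [3] read 0x41 idx=4: raw=0x45003 flags P=1 W=1 U=0 S=0
  ⇒ fault: PROTECTION_VIOLATION  — 4 lookups
#2 VA=0xA80018185A8 (r,user):
  [0] read 0x2F idx=21: raw=0x49007 flags P=1 W=1 U=1 S=0
  [1] read 0x49 idx=0: raw=0x4A007 flags P=1 W=1 U=1 S=0
  [2] read 0x4A idx=12: raw=0x4D007 flags P=1 W=1 U=1 S=0
  [3] read 0x4D idx=24: raw=0x4E003 flags P=1 W=1 U=0 S=0
  ⇒ fault: PROTECTION_VIOLATION  — 4 lookups
#3 VA=0xA0582416C44 (w,kernel):
  [0] read 0x2F idx=20: raw=0x51007 flags P=1 W=1 U=1 S=0
  [1] read 0x51 idx=22: raw=0x52007 flags P=1 W=1 U=1 S=0
  [2] read 0x52 idx=18: raw=0x53007 flags P=1 W=1 U=1 S=0
  [3] read 0x53 idx=22: raw=0x56005 flags P=1 W=0 U=1 S=0
  ⇒ fault: PROTECTION_VIOLATION  — 4 lookups

TLB: [["0xF0782014", "0x3A"]]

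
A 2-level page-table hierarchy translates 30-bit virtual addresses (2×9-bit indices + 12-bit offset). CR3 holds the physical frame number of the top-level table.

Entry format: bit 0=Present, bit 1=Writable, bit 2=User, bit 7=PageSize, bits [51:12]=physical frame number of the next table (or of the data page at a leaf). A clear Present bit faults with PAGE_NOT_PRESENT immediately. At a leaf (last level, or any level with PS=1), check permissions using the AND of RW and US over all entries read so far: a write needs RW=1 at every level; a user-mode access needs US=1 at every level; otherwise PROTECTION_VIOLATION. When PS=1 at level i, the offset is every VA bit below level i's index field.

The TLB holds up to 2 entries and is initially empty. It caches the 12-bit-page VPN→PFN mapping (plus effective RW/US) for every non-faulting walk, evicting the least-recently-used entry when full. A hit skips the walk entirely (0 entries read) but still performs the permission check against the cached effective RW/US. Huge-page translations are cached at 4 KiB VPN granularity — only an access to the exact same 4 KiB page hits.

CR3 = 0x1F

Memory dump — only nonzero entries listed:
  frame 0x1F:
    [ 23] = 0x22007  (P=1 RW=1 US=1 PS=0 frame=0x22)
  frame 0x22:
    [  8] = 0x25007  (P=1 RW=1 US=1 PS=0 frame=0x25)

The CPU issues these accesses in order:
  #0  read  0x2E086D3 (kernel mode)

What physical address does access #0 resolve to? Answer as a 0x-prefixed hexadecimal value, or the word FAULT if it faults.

Walk each access:
#0 VA=0x2E086D3 (r,kernel):
  [0] read 0x1F idx=23: raw=0x22007 flags P=1 W=1 U=1 S=0
  [1] read 0x22 idx=8: raw=0x25007 flags P=1 W=1 U=1 S=0
  → PA=0x256D3  (2 entries read)

Access #0 PA: 0x256D3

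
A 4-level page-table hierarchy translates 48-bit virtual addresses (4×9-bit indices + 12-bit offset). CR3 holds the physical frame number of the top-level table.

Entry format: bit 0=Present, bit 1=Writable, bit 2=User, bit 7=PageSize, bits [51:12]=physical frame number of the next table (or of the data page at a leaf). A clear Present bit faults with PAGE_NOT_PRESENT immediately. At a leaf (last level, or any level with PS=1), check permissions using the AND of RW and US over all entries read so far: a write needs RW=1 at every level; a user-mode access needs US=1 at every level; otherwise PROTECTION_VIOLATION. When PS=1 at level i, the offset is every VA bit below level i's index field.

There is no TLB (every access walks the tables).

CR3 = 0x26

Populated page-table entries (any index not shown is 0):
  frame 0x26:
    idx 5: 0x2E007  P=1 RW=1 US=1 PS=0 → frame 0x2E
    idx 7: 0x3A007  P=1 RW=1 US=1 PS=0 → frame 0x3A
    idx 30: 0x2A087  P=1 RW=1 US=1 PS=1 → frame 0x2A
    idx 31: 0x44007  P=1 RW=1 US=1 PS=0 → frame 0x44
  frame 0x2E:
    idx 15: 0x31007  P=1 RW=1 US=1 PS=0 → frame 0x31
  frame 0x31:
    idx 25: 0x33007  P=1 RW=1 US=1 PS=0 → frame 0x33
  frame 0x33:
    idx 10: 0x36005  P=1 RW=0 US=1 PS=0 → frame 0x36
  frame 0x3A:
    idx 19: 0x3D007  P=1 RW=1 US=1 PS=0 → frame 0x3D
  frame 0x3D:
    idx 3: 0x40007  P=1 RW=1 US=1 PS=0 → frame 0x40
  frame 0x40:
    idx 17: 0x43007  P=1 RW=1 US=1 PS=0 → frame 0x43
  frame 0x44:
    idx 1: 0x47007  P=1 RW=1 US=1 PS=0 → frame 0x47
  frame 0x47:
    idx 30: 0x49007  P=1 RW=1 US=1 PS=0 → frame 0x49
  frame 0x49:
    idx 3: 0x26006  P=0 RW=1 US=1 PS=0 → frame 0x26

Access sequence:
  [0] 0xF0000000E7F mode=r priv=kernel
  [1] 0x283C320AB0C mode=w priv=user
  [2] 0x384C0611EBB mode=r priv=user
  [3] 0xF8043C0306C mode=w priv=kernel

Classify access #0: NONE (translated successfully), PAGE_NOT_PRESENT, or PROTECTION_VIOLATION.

Per-access translation:
#0 VA=0xF0000000E7F (r,kernel):
  L0 @0x26[30] → 0x2A087  P=1,RW=1,US=1,PS=1
  ⇒ phys 0x2AE7F (huge @L0)  [1 reads]
#1 VA=0x283C320AB0C (w,user):
  L0 @0x26[5] → 0x2E007  P=1,RW=1,US=1,PS=0
  L1 @0x2E[15] → 0x31007  P=1,RW=1,US=1,PS=0
  L2 @0x31[25] → 0x33007  P=1,RW=1,US=1,PS=0
  L3 @0x33[10] → 0x36005  P=1,RW=0,US=1,PS=0
  → PROTECTION_VIOLATION  (4 entries read)
#2 VA=0x384C0611EBB (r,user):
  L0 @0x26[7] → 0x3A007  P=1,RW=1,US=1,PS=0
  L1 @0x3A[19] → 0x3D007  P=1,RW=1,US=1,PS=0
  L2 @0x3D[3] → 0x40007  P=1,RW=1,US=1,PS=0
  L3 @0x40[17] → 0x43007  P=1,RW=1,US=1,PS=0
  ⇒ phys 0x43EBB  [4 reads]
#3 VA=0xF8043C0306C (w,kernel):
  L0 @0x26[31] → 0x44007  P=1,RW=1,US=1,PS=0
  L1 @0x44[1] → 0x47007  P=1,RW=1,US=1,PS=0
  L2 @0x47[30] → 0x49007  P=1,RW=1,US=1,PS=0
  L3 @0x49[3] → 0x26006  P=0,RW=1,US=1,PS=0
  → PAGE_NOT_PRESENT  (4 entries read)

Access #0 fault: NONE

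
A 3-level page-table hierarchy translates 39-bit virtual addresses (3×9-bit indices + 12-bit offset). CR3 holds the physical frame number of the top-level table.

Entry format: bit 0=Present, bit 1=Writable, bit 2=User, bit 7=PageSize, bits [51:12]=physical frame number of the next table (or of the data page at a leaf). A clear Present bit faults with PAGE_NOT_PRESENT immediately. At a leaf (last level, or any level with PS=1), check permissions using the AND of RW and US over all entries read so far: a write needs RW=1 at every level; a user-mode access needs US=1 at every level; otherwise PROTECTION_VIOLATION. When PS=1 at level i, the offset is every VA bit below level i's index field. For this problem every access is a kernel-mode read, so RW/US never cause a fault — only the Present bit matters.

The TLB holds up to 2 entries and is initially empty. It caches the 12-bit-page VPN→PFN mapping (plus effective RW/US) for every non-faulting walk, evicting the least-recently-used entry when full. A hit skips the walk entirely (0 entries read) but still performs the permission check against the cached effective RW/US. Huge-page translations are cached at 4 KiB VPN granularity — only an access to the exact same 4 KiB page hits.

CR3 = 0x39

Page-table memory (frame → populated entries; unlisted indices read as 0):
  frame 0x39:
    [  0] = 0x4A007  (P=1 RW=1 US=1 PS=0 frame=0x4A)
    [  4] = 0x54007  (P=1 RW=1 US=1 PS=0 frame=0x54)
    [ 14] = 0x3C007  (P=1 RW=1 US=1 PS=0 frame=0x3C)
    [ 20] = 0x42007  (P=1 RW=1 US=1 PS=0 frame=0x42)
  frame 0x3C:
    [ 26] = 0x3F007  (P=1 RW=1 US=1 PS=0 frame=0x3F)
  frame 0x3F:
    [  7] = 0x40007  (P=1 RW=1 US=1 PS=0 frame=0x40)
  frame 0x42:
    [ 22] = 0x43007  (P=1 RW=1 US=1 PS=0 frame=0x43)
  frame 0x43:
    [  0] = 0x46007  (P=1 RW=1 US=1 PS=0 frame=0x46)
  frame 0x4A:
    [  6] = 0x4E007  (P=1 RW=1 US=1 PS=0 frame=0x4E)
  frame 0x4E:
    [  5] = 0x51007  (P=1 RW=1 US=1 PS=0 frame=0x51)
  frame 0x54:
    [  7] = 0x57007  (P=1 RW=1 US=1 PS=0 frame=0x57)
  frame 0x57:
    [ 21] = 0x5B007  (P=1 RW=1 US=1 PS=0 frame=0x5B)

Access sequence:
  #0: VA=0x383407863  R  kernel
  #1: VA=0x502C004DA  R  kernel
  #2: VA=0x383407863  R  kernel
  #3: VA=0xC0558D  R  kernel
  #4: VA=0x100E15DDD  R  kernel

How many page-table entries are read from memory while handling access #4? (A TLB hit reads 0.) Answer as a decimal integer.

Trace:
#0 VA=0x383407863 (r,kernel):
  L0: frame=0x39 idx=14 entry=0x3C007 [P=1 RW=1 US=1 PS=0]
  L1: frame=0x3C idx=26 entry=0x3F007 [P=1 RW=1 US=1 PS=0]
  L2: frame=0x3F idx=7 entry=0x40007 [P=1 RW=1 US=1 PS=0]
  → PA=0x40863  (3 entries read)
#1 VA=0x502C004DA (r,kernel):
  L0: frame=0x39 idx=20 entry=0x42007 [P=1 RW=1 US=1 PS=0]
  L1: frame=0x42 idx=22 entry=0x43007 [P=1 RW=1 US=1 PS=0]
  L2: frame=0x43 idx=0 entry=0x46007 [P=1 RW=1 US=1 PS=0]
  → PA=0x464DA  (3 entries read)
#2 VA=0x383407863 (r,kernel):
  TLB hit vpn=0x383407 → PA=0x40863
#3 VA=0xC0558D (r,kernel):
  L0: frame=0x39 idx=0 entry=0x4A007 [P=1 RW=1 US=1 PS=0]
  L1: frame=0x4A idx=6 entry=0x4E007 [P=1 RW=1 US=1 PS=0]
  L2: frame=0x4E idx=5 entry=0x51007 [P=1 RW=1 US=1 PS=0]
  → PA=0x5158D  (3 entries read)
#4 VA=0x100E15DDD (r,kernel):
  L0: frame=0x39 idx=4 entry=0x54007 [P=1 RW=1 US=1 PS=0]
  L1: frame=0x54 idx=7 entry=0x57007 [P=1 RW=1 US=1 PS=0]
  L2: frame=0x57 idx=21 entry=0x5B007 [P=1 RW=1 US=1 PS=0]
  → PA=0x5BDDD  (3 entries read)

Entries read for #4: 3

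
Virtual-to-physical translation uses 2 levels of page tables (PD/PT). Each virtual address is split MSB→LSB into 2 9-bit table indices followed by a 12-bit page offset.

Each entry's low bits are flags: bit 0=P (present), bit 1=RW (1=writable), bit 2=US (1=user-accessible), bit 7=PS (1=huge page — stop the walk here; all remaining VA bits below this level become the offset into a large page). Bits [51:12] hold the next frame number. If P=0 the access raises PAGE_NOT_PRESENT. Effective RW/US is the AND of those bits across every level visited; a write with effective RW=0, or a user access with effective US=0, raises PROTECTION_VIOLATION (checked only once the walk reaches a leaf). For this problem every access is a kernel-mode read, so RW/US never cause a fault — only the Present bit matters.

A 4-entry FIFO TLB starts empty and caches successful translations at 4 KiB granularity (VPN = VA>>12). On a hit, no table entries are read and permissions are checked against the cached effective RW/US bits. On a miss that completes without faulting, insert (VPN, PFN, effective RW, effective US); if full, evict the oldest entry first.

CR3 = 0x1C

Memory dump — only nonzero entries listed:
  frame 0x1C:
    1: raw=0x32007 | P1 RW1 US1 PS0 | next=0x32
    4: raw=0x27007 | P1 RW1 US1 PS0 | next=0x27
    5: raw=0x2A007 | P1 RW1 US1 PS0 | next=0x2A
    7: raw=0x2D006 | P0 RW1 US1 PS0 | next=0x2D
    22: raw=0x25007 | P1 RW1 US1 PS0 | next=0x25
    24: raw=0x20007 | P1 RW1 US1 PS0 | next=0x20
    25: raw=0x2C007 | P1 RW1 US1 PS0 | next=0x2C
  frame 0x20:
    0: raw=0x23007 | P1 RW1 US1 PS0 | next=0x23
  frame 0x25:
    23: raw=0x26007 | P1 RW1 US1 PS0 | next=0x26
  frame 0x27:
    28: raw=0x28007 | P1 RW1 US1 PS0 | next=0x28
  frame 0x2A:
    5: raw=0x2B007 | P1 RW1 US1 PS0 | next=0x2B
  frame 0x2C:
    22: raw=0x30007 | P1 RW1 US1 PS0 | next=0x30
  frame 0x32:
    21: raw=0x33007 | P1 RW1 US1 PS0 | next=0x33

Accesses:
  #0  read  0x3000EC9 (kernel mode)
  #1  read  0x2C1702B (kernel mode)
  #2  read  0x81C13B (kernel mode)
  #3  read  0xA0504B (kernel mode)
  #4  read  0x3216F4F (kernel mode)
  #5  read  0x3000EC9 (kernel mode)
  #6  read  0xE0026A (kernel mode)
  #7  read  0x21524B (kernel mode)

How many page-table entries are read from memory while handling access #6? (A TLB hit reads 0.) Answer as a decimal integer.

Per-access translation:
#0 VA=0x3000EC9 (r,kernel):
  L0 @0x1C[24] → 0x20007  P=1,RW=1,US=1,PS=0
  L1 @0x20[0] → 0x23007  P=1,RW=1,US=1,PS=0
  ✓ 0x23EC9  — 2 lookups
#1 VA=0x2C1702B (r,kernel):
  L0 @0x1C[22] → 0x25007  P=1,RW=1,US=1,PS=0
  L1 @0x25[23] → 0x26007  P=1,RW=1,US=1,PS=0
  ✓ 0x2602B  — 2 lookups
#2 VA=0x81C13B (r,kernel):
  L0 @0x1C[4] → 0x27007  P=1,RW=1,US=1,PS=0
  L1 @0x27[28] → 0x28007  P=1,RW=1,US=1,PS=0
  ✓ 0x2813B  — 2 lookups
#3 VA=0xA0504B (r,kernel):
  L0 @0x1C[5] → 0x2A007  P=1,RW=1,US=1,PS=0
  L1 @0x2A[5] → 0x2B007  P=1,RW=1,US=1,PS=0
  ✓ 0x2B04B  — 2 lookups
#4 VA=0x3216F4F (r,kernel):
  L0 @0x1C[25] → 0x2C007  P=1,RW=1,US=1,PS=0
  L1 @0x2C[22] → 0x30007  P=1,RW=1,US=1,PS=0
  ✓ 0x30F4F  — 2 lookups
#5 VA=0x3000EC9 (r,kernel):
  L0 @0x1C[24] → 0x20007  P=1,RW=1,US=1,PS=0
  L1 @0x20[0] → 0x23007  P=1,RW=1,US=1,PS=0
  ✓ 0x23EC9  — 2 lookups
#6 VA=0xE0026A (r,kernel):
  L0 @0x1C[7] → 0x2D006  P=0,RW=1,US=1,PS=0
  → PAGE_NOT_PRESENT  (1 entries read)
#7 VA=0x21524B (r,kernel):
  L0 @0x1C[1] → 0x32007  P=1,RW=1,US=1,PS=0
  L1 @0x32[21] → 0x33007  P=1,RW=1,US=1,PS=0
  ✓ 0x3324B  — 2 lookups

Entries read for #6: 1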